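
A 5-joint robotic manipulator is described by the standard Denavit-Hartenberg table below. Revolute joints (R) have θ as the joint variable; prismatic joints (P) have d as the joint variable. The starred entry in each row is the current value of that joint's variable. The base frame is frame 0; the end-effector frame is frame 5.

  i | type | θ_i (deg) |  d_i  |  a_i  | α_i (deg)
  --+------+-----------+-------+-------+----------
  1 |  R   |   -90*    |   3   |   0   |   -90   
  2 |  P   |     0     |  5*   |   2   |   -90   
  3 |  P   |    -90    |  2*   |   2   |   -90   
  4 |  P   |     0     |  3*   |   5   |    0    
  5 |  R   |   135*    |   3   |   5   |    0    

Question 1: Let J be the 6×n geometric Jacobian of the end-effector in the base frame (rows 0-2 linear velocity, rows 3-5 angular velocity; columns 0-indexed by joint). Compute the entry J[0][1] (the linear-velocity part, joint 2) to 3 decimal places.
1.000

prismatic axis z_1 = (1.0000,0.0000,0.0000)
J_v[:, 1] = z_1; J_ω[:, 1] = (0,0,0)
entry J[0][1] = 1.0000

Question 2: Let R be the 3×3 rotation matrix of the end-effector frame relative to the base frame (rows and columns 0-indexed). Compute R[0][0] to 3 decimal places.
End-effector x-axis (col 0 of R) = (-0.7071,-0.0000,0.7071)
R[0][0] = -0.7071

-0.707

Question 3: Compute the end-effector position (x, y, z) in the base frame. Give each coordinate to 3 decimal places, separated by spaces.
8.464 -8.000 4.536

after link 1: o_1 = (0.0000, 0.0000, 3.0000)
after link 2: o_2 = (5.0000, -2.0000, 3.0000)
after link 3: o_3 = (7.0000, -2.0000, 1.0000)
after link 4: o_4 = (12.0000, -5.0000, 1.0000)
after link 5: o_5 = (8.4645, -8.0000, 4.5355)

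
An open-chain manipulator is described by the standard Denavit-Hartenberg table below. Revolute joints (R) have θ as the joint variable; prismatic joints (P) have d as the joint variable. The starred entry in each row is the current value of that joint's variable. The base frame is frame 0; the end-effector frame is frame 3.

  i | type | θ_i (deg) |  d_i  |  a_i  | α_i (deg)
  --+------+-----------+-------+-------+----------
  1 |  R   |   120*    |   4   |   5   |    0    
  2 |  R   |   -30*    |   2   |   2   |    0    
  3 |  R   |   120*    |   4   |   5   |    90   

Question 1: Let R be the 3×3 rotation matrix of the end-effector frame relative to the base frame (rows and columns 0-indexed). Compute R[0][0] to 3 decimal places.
End-effector x-axis (col 0 of R) = (-0.8660,-0.5000,0.0000)
R[0][0] = -0.8660

-0.866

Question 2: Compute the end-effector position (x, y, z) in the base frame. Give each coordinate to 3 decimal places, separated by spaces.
-6.830 3.830 10.000

after link 1: o_1 = (-2.5000, 4.3301, 4.0000)
after link 2: o_2 = (-2.5000, 6.3301, 6.0000)
after link 3: o_3 = (-6.8301, 3.8301, 10.0000)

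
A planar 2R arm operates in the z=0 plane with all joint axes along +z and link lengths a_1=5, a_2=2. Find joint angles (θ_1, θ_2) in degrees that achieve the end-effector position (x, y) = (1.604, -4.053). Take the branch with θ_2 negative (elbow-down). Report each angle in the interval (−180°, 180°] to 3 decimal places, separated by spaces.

-44.995 -120.001

cos θ_2 = (18.9996−5²−2²)/(2·5·2) = -0.5000; θ_2 = -120.0012° (elbow-down)
β = atan2(-4.0530,1.6040) = -68.4085°; ψ = atan2(-1.7320,4.0000) = -23.4132°
θ_1 = β − ψ = -44.9953°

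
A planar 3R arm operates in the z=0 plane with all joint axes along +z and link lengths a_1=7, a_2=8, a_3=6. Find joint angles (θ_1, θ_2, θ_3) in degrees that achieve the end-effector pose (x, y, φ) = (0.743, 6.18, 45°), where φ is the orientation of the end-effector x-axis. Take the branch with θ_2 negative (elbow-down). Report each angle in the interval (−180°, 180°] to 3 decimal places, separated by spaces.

wrist centre = target − a_3·(cos φ, sin φ) = (-3.4996, 1.9374)
cos θ_2 = (16.0008−7²−8²)/(2·7·8) = -0.8661; θ_2 = -150.0044° (elbow-down)
β = atan2(1.9374,-3.4996) = 151.0316°; ψ = atan2(-3.9995,0.0715) = -88.9760°
θ_1 = β − ψ = 240.0076°
θ_3 = φ − θ_1 − θ_2 = -45.0032° (wrapped to (-180°,180°])

-119.992 -150.004 -45.003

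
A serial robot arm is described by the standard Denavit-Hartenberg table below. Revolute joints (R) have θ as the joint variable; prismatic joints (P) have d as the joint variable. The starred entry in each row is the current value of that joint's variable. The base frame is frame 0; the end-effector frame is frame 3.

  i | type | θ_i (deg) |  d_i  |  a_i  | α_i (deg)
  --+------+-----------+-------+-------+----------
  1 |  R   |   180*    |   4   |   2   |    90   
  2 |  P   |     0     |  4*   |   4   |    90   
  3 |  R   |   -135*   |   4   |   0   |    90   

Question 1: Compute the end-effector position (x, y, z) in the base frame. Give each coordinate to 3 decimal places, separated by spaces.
-6.000 4.000 0.000

after link 1: o_1 = (-2.0000, 0.0000, 4.0000)
after link 2: o_2 = (-6.0000, 4.0000, 4.0000)
after link 3: o_3 = (-6.0000, 4.0000, 0.0000)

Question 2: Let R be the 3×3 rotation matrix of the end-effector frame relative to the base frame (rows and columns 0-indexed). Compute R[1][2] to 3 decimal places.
End-effector z-axis (col 2 of R) = (0.7071,0.7071,0.0000)
R[1][2] = 0.7071

0.707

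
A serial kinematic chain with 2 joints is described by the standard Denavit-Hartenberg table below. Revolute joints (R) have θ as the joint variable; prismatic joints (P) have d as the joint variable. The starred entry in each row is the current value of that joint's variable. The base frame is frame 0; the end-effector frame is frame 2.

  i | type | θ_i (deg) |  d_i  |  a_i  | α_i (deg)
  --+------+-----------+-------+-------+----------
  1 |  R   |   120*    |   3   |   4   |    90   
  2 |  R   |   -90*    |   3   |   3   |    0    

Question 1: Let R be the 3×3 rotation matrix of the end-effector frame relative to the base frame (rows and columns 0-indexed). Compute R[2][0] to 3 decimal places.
-1.000

End-effector x-axis (col 0 of R) = (0.0000,0.0000,-1.0000)
R[2][0] = -1.0000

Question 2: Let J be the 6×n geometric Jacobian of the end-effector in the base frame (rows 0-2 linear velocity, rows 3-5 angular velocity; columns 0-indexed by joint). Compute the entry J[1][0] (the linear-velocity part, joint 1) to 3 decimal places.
0.598

axis z_0 = ẑ; lever o_n−o_0 = (0.5981,4.9641,0.0000)
cross product → J_v[:, 0] = (-4.9641,0.5981,0.0000)
J_ω[:, 0] = z_0
entry J[1][0] = 0.5981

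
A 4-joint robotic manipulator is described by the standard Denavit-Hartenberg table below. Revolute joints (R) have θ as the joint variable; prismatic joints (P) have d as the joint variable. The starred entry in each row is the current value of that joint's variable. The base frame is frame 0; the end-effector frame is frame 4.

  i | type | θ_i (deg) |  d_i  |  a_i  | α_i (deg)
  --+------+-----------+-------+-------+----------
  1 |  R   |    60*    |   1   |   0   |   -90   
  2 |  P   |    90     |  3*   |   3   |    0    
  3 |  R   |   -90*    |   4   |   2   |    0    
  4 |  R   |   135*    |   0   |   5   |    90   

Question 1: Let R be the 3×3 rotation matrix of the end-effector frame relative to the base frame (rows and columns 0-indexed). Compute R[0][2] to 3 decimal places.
0.354

End-effector z-axis (col 2 of R) = (0.3536,0.6124,-0.7071)
R[0][2] = 0.3536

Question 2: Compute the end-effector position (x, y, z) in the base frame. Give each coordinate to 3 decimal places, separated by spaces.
-6.830 2.170 -5.536

after link 1: o_1 = (0.0000, 0.0000, 1.0000)
after link 2: o_2 = (-2.5981, 1.5000, -2.0000)
after link 3: o_3 = (-5.0622, 5.2321, -2.0000)
after link 4: o_4 = (-6.8299, 2.1702, -5.5355)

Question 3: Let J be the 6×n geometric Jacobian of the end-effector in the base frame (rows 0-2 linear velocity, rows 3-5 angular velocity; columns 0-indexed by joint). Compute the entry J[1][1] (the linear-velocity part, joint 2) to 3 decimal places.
prismatic axis z_1 = (-0.8660,0.5000,0.0000)
J_v[:, 1] = z_1; J_ω[:, 1] = (0,0,0)
entry J[1][1] = 0.5000

0.500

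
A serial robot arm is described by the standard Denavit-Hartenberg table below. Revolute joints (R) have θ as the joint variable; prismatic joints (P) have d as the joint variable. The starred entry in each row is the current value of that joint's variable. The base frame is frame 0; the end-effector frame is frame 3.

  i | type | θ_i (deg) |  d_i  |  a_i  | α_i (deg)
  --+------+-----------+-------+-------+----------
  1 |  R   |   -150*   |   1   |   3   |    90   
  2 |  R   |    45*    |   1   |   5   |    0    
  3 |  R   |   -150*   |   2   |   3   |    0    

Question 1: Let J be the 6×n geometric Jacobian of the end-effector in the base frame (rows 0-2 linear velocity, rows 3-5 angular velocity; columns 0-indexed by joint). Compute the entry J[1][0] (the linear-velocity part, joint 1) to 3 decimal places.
axis z_0 = ẑ; lever o_n−o_0 = (-6.4875,-0.2815,1.6378)
cross product → J_v[:, 0] = (0.2815,-6.4875,0.0000)
J_ω[:, 0] = z_0
entry J[1][0] = -6.4875

-6.488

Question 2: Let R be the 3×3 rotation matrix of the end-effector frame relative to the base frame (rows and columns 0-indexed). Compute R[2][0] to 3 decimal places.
-0.966

End-effector x-axis (col 0 of R) = (0.2241,0.1294,-0.9659)
R[2][0] = -0.9659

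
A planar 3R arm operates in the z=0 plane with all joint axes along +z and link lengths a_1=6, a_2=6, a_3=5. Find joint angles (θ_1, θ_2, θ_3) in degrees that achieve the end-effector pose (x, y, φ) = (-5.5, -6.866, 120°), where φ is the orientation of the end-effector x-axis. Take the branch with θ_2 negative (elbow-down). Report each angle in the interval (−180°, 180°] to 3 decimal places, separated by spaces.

wrist centre = target − a_3·(cos φ, sin φ) = (-3.0000, -11.1961)
cos θ_2 = (134.3533−6²−6²)/(2·6·6) = 0.8660; θ_2 = -30.0009° (elbow-down)
β = atan2(-11.1961,-3.0000) = -105.0000°; ψ = atan2(-3.0001,11.1961) = -15.0005°
θ_1 = β − ψ = -89.9996°
θ_3 = φ − θ_1 − θ_2 = -119.9995° (wrapped to (-180°,180°])

-90.000 -30.001 -120.000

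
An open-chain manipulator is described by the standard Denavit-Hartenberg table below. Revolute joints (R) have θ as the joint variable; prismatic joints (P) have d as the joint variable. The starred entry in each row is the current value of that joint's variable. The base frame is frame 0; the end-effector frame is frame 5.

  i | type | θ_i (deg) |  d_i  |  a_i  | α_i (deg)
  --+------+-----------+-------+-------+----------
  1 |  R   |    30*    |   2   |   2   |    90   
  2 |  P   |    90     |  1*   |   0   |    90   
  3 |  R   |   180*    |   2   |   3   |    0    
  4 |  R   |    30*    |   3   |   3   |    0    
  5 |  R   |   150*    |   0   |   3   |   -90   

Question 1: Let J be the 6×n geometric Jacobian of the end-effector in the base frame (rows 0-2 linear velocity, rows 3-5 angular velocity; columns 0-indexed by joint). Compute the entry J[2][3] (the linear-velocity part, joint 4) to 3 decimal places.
1.500

axis z_3 = (0.8660,0.5000,-0.0000); lever o_n−o_3 = (1.8481,2.7990,0.4019)
cross product → J_v[:, 3] = (0.2010,-0.3481,1.5000)
J_ω[:, 3] = z_3
entry J[2][3] = 1.5000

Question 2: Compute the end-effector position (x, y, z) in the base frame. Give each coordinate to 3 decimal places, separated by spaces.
5.812 3.933 -0.598

after link 1: o_1 = (1.7321, 1.0000, 2.0000)
after link 2: o_2 = (2.2321, 0.1340, 2.0000)
after link 3: o_3 = (3.9641, 1.1340, -1.0000)
after link 4: o_4 = (5.8122, 3.9330, -3.5981)
after link 5: o_5 = (5.8122, 3.9330, -0.5981)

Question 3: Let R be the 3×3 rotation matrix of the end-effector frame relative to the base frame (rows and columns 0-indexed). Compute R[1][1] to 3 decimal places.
End-effector y-axis (col 1 of R) = (-0.8660,-0.5000,0.0000)
R[1][1] = -0.5000

-0.500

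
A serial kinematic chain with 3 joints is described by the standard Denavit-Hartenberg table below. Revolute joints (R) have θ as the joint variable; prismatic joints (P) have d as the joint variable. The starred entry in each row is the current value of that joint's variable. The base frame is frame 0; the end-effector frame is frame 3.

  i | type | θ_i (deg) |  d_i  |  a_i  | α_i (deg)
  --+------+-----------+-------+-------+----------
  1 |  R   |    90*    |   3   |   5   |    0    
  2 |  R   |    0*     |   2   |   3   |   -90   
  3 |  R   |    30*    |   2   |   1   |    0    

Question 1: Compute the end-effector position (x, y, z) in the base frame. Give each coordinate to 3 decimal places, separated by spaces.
after link 1: o_1 = (0.0000, 5.0000, 3.0000)
after link 2: o_2 = (0.0000, 8.0000, 5.0000)
after link 3: o_3 = (-2.0000, 8.8660, 4.5000)

-2.000 8.866 4.500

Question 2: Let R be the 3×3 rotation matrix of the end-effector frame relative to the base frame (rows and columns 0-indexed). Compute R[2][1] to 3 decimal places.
-0.866

End-effector y-axis (col 1 of R) = (-0.0000,-0.5000,-0.8660)
R[2][1] = -0.8660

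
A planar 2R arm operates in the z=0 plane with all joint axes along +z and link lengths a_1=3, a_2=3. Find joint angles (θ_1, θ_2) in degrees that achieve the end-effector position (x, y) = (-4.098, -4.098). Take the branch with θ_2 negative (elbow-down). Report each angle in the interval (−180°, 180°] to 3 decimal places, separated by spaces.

-119.996 -30.008

cos θ_2 = (33.5872−3²−3²)/(2·3·3) = 0.8660; θ_2 = -30.0080° (elbow-down)
β = atan2(-4.0980,-4.0980) = -135.0000°; ψ = atan2(-1.5004,5.5979) = -15.0040°
θ_1 = β − ψ = -119.9960°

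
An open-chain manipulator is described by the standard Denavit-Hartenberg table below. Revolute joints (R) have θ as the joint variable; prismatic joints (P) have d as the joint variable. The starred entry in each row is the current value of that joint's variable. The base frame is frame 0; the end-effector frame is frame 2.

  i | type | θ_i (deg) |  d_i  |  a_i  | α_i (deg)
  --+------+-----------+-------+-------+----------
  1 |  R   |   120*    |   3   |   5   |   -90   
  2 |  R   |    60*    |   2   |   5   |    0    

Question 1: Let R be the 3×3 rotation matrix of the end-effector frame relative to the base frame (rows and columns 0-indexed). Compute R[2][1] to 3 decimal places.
End-effector y-axis (col 1 of R) = (0.4330,-0.7500,-0.5000)
R[2][1] = -0.5000

-0.500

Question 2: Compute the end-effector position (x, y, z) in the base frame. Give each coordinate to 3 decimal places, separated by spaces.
-5.482 5.495 -1.330

after link 1: o_1 = (-2.5000, 4.3301, 3.0000)
after link 2: o_2 = (-5.4821, 5.4952, -1.3301)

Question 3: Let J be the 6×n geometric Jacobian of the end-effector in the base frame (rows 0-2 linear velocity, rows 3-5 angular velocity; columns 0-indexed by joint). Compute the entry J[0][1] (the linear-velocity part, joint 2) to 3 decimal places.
2.165

axis z_1 = (-0.8660,-0.5000,0.0000); lever o_n−o_1 = (-2.9821,1.1651,-4.3301)
cross product → J_v[:, 1] = (2.1651,-3.7500,-2.5000)
J_ω[:, 1] = z_1
entry J[0][1] = 2.1651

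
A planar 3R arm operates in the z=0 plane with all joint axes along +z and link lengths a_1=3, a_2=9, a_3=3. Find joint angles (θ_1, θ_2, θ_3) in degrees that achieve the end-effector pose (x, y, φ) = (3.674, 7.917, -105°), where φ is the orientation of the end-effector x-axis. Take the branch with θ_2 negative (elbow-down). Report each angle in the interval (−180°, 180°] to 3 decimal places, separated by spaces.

wrist centre = target − a_3·(cos φ, sin φ) = (4.4505, 10.8148)
cos θ_2 = (136.7660−3²−9²)/(2·3·9) = 0.8660; θ_2 = -29.9987° (elbow-down)
β = atan2(10.8148,4.4505) = 67.6320°; ψ = atan2(-4.4998,10.7943) = -22.6298°
θ_1 = β − ψ = 90.2618°
θ_3 = φ − θ_1 − θ_2 = -165.2631° (wrapped to (-180°,180°])

90.262 -29.999 -165.263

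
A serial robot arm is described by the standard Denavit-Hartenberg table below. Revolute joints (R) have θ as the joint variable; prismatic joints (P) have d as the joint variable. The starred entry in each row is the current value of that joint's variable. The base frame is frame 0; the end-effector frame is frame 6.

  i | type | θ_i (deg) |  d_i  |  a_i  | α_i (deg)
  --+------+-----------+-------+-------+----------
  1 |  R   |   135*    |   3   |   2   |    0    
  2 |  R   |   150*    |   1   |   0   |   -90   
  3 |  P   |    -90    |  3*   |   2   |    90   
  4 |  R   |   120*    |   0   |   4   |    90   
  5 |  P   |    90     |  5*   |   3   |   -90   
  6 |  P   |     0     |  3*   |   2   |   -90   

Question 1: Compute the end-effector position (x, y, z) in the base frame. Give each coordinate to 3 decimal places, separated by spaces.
3.441 7.891 9.830

after link 1: o_1 = (-1.4142, 1.4142, 3.0000)
after link 2: o_2 = (-1.4142, 1.4142, 4.0000)
after link 3: o_3 = (1.4836, 2.1907, 6.0000)
after link 4: o_4 = (4.8296, 3.0872, 4.0000)
after link 5: o_5 = (6.4680, 6.6321, 8.3301)
after link 6: o_6 = (3.4408, 7.8915, 9.8301)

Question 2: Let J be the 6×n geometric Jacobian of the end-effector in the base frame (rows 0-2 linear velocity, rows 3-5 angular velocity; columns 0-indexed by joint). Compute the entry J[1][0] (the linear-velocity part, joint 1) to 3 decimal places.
axis z_0 = ẑ; lever o_n−o_0 = (3.4408,7.8915,9.8301)
cross product → J_v[:, 0] = (-7.8915,3.4408,0.0000)
J_ω[:, 0] = z_0
entry J[1][0] = 3.4408

3.441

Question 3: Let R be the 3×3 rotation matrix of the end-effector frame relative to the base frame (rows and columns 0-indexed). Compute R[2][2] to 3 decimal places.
End-effector z-axis (col 2 of R) = (-0.4830,-0.1294,-0.8660)
R[2][2] = -0.8660

-0.866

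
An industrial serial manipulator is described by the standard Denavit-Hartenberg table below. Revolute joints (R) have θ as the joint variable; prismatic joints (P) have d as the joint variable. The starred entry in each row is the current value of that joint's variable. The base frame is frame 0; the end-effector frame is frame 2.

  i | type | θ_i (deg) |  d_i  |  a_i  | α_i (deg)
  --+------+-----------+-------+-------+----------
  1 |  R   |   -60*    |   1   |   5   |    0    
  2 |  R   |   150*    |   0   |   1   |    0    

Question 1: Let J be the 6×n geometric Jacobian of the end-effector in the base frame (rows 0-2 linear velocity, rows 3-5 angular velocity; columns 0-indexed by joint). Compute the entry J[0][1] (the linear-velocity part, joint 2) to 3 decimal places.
axis z_1 = (0.0000,0.0000,1.0000); lever o_n−o_1 = (-0.0000,1.0000,0.0000)
cross product → J_v[:, 1] = (-1.0000,-0.0000,0.0000)
J_ω[:, 1] = z_1
entry J[0][1] = -1.0000

-1.000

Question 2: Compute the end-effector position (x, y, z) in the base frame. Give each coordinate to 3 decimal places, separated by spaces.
after link 1: o_1 = (2.5000, -4.3301, 1.0000)
after link 2: o_2 = (2.5000, -3.3301, 1.0000)

2.500 -3.330 1.000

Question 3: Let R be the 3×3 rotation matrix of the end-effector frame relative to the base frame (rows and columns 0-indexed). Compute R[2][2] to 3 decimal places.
End-effector z-axis (col 2 of R) = (0.0000,0.0000,1.0000)
R[2][2] = 1.0000

1.000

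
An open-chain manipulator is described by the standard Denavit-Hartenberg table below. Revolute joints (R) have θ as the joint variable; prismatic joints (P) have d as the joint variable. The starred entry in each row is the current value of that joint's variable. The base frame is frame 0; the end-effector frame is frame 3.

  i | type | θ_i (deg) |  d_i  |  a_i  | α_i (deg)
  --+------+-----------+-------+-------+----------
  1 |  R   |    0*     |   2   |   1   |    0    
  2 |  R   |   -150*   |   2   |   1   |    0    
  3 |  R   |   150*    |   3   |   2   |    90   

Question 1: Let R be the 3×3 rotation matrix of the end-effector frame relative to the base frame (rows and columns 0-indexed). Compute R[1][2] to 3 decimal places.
-1.000

End-effector z-axis (col 2 of R) = (0.0000,-1.0000,0.0000)
R[1][2] = -1.0000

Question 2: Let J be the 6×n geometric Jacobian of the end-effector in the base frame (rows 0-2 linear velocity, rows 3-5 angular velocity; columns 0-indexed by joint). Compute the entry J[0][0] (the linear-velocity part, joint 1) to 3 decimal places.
0.500

axis z_0 = ẑ; lever o_n−o_0 = (2.1340,-0.5000,7.0000)
cross product → J_v[:, 0] = (0.5000,2.1340,-0.0000)
J_ω[:, 0] = z_0
entry J[0][0] = 0.5000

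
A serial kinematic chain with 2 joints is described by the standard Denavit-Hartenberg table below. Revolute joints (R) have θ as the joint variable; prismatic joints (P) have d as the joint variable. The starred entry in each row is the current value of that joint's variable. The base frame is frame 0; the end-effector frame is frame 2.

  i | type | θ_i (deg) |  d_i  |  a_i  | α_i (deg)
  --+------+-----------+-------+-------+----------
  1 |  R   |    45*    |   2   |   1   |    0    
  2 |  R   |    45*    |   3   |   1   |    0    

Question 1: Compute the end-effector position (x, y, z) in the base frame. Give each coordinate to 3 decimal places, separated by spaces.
0.707 1.707 5.000

after link 1: o_1 = (0.7071, 0.7071, 2.0000)
after link 2: o_2 = (0.7071, 1.7071, 5.0000)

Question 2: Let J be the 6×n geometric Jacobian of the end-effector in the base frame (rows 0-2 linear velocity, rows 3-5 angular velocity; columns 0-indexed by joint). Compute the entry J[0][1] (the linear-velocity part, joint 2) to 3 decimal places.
axis z_1 = (0.0000,0.0000,1.0000); lever o_n−o_1 = (0.0000,1.0000,3.0000)
cross product → J_v[:, 1] = (-1.0000,0.0000,0.0000)
J_ω[:, 1] = z_1
entry J[0][1] = -1.0000

-1.000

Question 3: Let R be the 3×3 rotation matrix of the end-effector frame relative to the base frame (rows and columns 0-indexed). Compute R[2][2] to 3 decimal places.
End-effector z-axis (col 2 of R) = (0.0000,0.0000,1.0000)
R[2][2] = 1.0000

1.000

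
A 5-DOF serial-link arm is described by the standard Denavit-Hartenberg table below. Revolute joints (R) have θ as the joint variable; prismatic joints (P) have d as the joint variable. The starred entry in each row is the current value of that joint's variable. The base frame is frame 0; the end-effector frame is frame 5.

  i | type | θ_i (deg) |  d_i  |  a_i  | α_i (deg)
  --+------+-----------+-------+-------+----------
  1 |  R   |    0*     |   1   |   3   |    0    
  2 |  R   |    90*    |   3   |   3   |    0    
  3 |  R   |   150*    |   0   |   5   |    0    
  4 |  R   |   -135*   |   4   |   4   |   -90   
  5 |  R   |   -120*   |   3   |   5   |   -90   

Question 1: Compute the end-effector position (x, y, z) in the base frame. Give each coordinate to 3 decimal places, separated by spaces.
after link 1: o_1 = (3.0000, 0.0000, 1.0000)
after link 2: o_2 = (3.0000, 3.0000, 4.0000)
after link 3: o_3 = (0.5000, -1.3301, 4.0000)
after link 4: o_4 = (-0.5353, 2.5336, 8.0000)
after link 5: o_5 = (-2.7860, -0.6577, 12.3301)

-2.786 -0.658 12.330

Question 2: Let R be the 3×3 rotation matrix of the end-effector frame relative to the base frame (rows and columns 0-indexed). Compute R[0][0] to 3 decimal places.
0.129

End-effector x-axis (col 0 of R) = (0.1294,-0.4830,0.8660)
R[0][0] = 0.1294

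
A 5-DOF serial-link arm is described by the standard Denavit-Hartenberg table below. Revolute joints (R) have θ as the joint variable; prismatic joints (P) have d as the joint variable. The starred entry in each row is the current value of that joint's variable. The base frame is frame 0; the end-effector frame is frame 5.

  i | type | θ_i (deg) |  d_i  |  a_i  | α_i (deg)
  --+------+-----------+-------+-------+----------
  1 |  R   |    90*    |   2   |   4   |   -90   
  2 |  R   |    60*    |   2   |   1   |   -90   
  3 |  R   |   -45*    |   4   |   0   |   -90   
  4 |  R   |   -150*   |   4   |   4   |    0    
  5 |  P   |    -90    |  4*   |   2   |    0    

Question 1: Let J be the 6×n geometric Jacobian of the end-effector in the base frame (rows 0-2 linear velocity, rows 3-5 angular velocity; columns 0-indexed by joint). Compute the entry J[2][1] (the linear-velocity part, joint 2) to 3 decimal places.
axis z_1 = (-1.0000,0.0000,0.0000); lever o_n−o_1 = (6.8135,-1.9460,-5.1653)
cross product → J_v[:, 1] = (-0.0000,-5.1653,1.9460)
J_ω[:, 1] = z_1
entry J[2][1] = 1.9460

1.946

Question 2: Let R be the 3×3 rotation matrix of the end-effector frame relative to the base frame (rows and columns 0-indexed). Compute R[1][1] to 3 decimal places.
End-effector y-axis (col 1 of R) = (0.6124,-0.7392,0.2803)
R[1][1] = -0.7392

-0.739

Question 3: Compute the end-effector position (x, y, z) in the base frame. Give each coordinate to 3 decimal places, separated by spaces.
6.813 2.054 -3.165

after link 1: o_1 = (0.0000, 4.0000, 2.0000)
after link 2: o_2 = (-2.0000, 4.5000, 1.1340)
after link 3: o_3 = (-2.0000, 1.0359, -0.8660)
after link 4: o_4 = (3.2779, -0.5067, -2.1942)
after link 5: o_5 = (6.8135, 2.0540, -3.1653)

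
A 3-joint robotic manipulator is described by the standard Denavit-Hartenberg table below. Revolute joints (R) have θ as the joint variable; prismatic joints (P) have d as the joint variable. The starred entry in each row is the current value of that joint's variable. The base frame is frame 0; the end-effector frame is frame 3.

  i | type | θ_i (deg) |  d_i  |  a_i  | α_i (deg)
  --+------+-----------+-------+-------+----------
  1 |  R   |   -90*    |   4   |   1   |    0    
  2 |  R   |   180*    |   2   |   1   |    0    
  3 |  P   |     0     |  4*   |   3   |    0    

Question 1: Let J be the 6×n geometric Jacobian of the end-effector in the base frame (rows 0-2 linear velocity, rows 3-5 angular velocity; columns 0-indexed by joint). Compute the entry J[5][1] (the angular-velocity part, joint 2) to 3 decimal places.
axis z_1 = (0.0000,0.0000,1.0000); lever o_n−o_1 = (0.0000,4.0000,6.0000)
cross product → J_v[:, 1] = (-4.0000,0.0000,0.0000)
J_ω[:, 1] = z_1
entry J[5][1] = 1.0000

1.000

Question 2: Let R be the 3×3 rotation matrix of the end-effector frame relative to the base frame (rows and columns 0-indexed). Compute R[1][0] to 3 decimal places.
1.000

End-effector x-axis (col 0 of R) = (0.0000,1.0000,0.0000)
R[1][0] = 1.0000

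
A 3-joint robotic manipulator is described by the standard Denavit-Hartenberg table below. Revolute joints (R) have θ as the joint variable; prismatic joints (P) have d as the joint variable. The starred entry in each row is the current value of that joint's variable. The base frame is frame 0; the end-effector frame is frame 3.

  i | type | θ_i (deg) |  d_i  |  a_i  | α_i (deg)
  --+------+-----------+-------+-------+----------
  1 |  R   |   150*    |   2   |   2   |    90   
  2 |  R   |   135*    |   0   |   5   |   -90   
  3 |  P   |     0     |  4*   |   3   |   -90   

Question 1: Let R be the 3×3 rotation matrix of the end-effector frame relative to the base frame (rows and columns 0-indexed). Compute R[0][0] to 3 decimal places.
End-effector x-axis (col 0 of R) = (0.6124,-0.3536,0.7071)
R[0][0] = 0.6124

0.612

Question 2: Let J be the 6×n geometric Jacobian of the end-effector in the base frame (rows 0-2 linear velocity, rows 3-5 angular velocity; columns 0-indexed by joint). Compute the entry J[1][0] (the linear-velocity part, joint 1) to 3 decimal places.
axis z_0 = ẑ; lever o_n−o_0 = (5.6164,-3.2426,4.8284)
cross product → J_v[:, 0] = (3.2426,5.6164,-0.0000)
J_ω[:, 0] = z_0
entry J[1][0] = 5.6164

5.616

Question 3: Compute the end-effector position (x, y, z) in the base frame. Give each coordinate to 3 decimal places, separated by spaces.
after link 1: o_1 = (-1.7321, 1.0000, 2.0000)
after link 2: o_2 = (1.3298, -0.7678, 5.5355)
after link 3: o_3 = (5.6164, -3.2426, 4.8284)

5.616 -3.243 4.828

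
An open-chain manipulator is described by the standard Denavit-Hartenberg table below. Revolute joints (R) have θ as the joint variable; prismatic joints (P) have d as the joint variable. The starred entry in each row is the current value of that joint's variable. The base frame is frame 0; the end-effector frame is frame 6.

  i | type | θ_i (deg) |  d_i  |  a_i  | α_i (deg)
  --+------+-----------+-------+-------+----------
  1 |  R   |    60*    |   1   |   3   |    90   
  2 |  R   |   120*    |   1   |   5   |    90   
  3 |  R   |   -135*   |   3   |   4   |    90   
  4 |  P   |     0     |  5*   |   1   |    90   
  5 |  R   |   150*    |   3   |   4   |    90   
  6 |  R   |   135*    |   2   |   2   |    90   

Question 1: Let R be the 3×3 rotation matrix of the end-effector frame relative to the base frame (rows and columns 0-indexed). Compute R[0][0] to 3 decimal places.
End-effector x-axis (col 0 of R) = (-0.8519,-0.1096,-0.5120)
R[0][0] = -0.8519

-0.852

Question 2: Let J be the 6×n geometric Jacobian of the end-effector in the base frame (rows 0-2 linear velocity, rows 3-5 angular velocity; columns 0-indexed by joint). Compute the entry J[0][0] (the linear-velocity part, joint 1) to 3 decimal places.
axis z_0 = ẑ; lever o_n−o_0 = (5.1984,0.9733,-2.5941)
cross product → J_v[:, 0] = (-0.9733,5.1984,0.0000)
J_ω[:, 0] = z_0
entry J[0][0] = -0.9733

-0.973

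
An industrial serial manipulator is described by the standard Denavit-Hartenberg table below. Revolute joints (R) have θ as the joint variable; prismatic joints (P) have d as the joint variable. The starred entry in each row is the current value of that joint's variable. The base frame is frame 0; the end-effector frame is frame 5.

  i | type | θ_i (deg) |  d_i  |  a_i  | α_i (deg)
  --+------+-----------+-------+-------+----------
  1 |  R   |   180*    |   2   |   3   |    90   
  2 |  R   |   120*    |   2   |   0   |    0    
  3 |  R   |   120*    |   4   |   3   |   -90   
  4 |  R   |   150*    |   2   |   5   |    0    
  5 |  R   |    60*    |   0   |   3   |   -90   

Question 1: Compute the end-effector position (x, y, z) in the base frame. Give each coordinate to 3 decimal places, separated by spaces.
after link 1: o_1 = (-3.0000, 0.0000, 2.0000)
after link 2: o_2 = (-3.0000, 2.0000, 2.0000)
after link 3: o_3 = (-1.5000, 6.0000, -0.5981)
after link 4: o_4 = (-5.3971, 3.5000, 2.1519)
after link 5: o_5 = (-6.6962, 5.0000, 4.4019)

-6.696 5.000 4.402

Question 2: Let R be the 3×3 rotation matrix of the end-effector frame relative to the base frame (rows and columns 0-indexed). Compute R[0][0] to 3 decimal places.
End-effector x-axis (col 0 of R) = (-0.4330,0.5000,0.7500)
R[0][0] = -0.4330

-0.433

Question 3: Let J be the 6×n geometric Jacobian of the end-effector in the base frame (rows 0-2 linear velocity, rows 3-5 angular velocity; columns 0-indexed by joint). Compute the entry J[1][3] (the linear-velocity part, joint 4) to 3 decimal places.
axis z_3 = (-0.8660,0.0000,-0.5000); lever o_n−o_3 = (-5.1962,-1.0000,5.0000)
cross product → J_v[:, 3] = (-0.5000,6.9282,0.8660)
J_ω[:, 3] = z_3
entry J[1][3] = 6.9282

6.928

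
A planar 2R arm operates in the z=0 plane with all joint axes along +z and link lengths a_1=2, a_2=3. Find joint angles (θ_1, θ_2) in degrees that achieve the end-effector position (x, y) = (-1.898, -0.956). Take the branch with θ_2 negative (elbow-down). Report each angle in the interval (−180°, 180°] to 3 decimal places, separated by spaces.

cos θ_2 = (4.5163−2²−3²)/(2·2·3) = -0.7070; θ_2 = -134.9891° (elbow-down)
β = atan2(-0.9560,-1.8980) = -153.2661°; ψ = atan2(-2.1217,-0.1209) = -93.2617°
θ_1 = β − ψ = -60.0044°

-60.004 -134.989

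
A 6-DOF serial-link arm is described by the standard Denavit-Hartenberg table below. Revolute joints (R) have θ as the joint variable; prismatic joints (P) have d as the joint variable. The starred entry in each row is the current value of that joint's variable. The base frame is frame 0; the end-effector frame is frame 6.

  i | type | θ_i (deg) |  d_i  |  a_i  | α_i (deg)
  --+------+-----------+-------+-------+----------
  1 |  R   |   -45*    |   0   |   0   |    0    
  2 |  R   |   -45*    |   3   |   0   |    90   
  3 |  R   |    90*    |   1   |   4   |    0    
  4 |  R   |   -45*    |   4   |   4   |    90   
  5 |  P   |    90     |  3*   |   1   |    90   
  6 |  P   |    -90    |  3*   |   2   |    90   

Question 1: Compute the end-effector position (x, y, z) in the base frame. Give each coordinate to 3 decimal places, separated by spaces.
after link 1: o_1 = (0.0000, 0.0000, 0.0000)
after link 2: o_2 = (0.0000, 0.0000, 3.0000)
after link 3: o_3 = (-1.0000, -0.0000, 7.0000)
after link 4: o_4 = (-5.0000, -2.8284, 9.8284)
after link 5: o_5 = (-6.0000, -4.9497, 7.7071)
after link 6: o_6 = (-6.0000, -5.6569, 11.2426)

-6.000 -5.657 11.243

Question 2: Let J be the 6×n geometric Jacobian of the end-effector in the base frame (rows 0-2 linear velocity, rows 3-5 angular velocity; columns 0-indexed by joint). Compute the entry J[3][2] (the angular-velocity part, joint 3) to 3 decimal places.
-1.000

axis z_2 = (-1.0000,-0.0000,0.0000); lever o_n−o_2 = (-6.0000,-5.6569,8.2426)
cross product → J_v[:, 2] = (-0.0000,8.2426,5.6569)
J_ω[:, 2] = z_2
entry J[3][2] = -1.0000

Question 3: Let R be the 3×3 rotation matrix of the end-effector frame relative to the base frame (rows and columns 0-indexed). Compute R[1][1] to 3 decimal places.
-0.707

End-effector y-axis (col 1 of R) = (0.0000,-0.7071,0.7071)
R[1][1] = -0.7071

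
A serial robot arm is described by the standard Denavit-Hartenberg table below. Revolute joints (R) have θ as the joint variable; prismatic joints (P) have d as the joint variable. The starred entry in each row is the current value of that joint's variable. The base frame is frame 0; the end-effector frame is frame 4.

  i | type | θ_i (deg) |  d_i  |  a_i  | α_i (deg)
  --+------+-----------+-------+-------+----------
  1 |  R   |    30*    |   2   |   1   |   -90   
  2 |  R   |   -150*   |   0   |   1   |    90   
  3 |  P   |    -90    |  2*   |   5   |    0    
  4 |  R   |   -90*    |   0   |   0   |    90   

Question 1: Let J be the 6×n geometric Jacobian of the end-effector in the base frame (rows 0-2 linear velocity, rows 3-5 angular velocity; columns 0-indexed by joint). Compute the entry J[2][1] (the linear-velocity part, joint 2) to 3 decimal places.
axis z_1 = (-0.5000,0.8660,0.0000); lever o_n−o_1 = (0.8840,-5.2631,-1.2321)
cross product → J_v[:, 1] = (-1.0670,-0.6160,1.8660)
J_ω[:, 1] = z_1
entry J[2][1] = 1.8660

1.866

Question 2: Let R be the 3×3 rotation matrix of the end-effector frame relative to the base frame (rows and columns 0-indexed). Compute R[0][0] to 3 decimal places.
End-effector x-axis (col 0 of R) = (0.7500,0.4330,-0.5000)
R[0][0] = 0.7500

0.750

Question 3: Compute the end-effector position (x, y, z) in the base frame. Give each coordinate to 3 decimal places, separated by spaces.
1.750 -4.763 0.768

after link 1: o_1 = (0.8660, 0.5000, 2.0000)
after link 2: o_2 = (0.1160, 0.0670, 2.5000)
after link 3: o_3 = (1.7500, -4.7631, 0.7679)
after link 4: o_4 = (1.7500, -4.7631, 0.7679)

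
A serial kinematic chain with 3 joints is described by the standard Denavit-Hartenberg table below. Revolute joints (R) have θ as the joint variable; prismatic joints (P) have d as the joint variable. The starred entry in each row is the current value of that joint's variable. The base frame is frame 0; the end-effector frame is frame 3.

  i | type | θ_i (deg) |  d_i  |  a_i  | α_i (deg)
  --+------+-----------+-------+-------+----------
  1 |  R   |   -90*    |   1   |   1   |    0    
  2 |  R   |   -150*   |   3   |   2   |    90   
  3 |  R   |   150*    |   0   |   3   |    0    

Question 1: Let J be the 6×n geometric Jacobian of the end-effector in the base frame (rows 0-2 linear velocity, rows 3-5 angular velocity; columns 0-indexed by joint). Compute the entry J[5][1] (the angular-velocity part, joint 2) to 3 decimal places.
1.000

axis z_1 = (0.0000,0.0000,1.0000); lever o_n−o_1 = (0.2990,-0.5179,4.5000)
cross product → J_v[:, 1] = (0.5179,0.2990,-0.0000)
J_ω[:, 1] = z_1
entry J[5][1] = 1.0000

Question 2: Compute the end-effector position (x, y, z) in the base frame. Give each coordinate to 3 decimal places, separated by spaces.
after link 1: o_1 = (0.0000, -1.0000, 1.0000)
after link 2: o_2 = (-1.0000, 0.7321, 4.0000)
after link 3: o_3 = (0.2990, -1.5179, 5.5000)

0.299 -1.518 5.500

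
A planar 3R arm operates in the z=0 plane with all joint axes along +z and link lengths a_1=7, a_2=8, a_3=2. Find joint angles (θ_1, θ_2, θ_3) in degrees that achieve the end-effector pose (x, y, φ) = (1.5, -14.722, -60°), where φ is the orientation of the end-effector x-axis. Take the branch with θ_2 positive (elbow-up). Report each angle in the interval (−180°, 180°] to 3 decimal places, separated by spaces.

-120.004 60.007 -0.003

wrist centre = target − a_3·(cos φ, sin φ) = (0.5000, -12.9899)
cos θ_2 = (168.9888−7²−8²)/(2·7·8) = 0.4999; θ_2 = 60.0066° (elbow-up)
β = atan2(-12.9899,0.5000) = -87.7957°; ψ = atan2(6.9287,10.9992) = 32.2078°
θ_1 = β − ψ = -120.0035°
θ_3 = φ − θ_1 − θ_2 = -0.0031° (wrapped to (-180°,180°])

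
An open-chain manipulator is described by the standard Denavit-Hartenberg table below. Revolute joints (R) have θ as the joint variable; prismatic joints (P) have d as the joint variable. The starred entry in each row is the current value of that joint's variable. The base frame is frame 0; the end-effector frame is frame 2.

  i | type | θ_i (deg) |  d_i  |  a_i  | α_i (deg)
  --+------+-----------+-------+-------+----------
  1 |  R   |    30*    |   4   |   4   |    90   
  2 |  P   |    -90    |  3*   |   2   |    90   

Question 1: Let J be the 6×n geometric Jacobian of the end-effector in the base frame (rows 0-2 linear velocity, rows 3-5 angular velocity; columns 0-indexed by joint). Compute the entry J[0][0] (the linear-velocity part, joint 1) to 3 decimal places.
0.598

axis z_0 = ẑ; lever o_n−o_0 = (4.9641,-0.5981,2.0000)
cross product → J_v[:, 0] = (0.5981,4.9641,-0.0000)
J_ω[:, 0] = z_0
entry J[0][0] = 0.5981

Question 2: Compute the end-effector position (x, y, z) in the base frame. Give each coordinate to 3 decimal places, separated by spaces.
after link 1: o_1 = (3.4641, 2.0000, 4.0000)
after link 2: o_2 = (4.9641, -0.5981, 2.0000)

4.964 -0.598 2.000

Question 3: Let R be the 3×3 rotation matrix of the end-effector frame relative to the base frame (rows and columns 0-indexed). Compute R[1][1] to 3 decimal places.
End-effector y-axis (col 1 of R) = (0.5000,-0.8660,0.0000)
R[1][1] = -0.8660

-0.866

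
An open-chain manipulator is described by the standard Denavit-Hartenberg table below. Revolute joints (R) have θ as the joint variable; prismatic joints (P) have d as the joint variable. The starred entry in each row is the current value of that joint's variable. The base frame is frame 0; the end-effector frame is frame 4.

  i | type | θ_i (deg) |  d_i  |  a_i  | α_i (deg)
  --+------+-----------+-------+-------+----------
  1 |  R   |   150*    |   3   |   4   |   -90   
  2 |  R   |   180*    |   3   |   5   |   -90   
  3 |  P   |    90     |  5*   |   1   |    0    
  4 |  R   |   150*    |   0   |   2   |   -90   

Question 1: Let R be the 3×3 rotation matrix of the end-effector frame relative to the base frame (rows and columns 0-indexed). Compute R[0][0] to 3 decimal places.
End-effector x-axis (col 0 of R) = (-0.8660,-0.5000,0.0000)
R[0][0] = -0.8660

-0.866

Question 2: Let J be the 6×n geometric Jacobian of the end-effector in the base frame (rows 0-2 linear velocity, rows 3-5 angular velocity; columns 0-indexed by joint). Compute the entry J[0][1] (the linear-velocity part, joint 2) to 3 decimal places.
-4.330

axis z_1 = (-0.5000,-0.8660,0.0000); lever o_n−o_1 = (1.5981,-5.2321,5.0000)
cross product → J_v[:, 1] = (-4.3301,2.5000,4.0000)
J_ω[:, 1] = z_1
entry J[0][1] = -4.3301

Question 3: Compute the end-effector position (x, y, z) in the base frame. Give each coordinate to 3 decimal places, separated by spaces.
-1.866 -3.232 8.000

after link 1: o_1 = (-3.4641, 2.0000, 3.0000)
after link 2: o_2 = (-0.6340, -3.0981, 3.0000)
after link 3: o_3 = (-0.1340, -2.2321, 8.0000)
after link 4: o_4 = (-1.8660, -3.2321, 8.0000)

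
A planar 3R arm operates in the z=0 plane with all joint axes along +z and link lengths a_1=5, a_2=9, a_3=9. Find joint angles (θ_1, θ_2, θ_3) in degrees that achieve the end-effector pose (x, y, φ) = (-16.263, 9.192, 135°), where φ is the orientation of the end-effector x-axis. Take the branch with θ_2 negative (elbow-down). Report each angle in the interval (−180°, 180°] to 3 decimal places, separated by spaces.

wrist centre = target − a_3·(cos φ, sin φ) = (-9.8990, 2.8280)
cos θ_2 = (105.9888−5²−9²)/(2·5·9) = -0.0001; θ_2 = -90.0071° (elbow-down)
β = atan2(2.8280,-9.8990) = 164.0560°; ψ = atan2(-9.0000,4.9989) = -60.9509°
θ_1 = β − ψ = 225.0068°
θ_3 = φ − θ_1 − θ_2 = 0.0003° (wrapped to (-180°,180°])

-134.993 -90.007 0.000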